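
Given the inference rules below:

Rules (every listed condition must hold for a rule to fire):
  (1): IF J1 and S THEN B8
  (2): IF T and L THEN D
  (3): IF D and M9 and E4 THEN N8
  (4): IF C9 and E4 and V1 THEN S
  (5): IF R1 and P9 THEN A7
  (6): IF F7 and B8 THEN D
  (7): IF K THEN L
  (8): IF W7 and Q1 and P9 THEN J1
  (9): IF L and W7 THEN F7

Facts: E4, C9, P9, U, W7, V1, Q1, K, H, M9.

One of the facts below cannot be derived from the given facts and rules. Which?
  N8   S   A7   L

A7

Round 1: (4) [IF C9 and E4 and V1 THEN S]; (7) [IF K THEN L]; (8) [IF W7 and Q1 and P9 THEN J1]. Adds S, L, J1.
Round 2: (1) [IF J1 and S THEN B8]; (9) [IF L and W7 THEN F7]. Adds B8, F7.
Round 3: (6) [IF F7 and B8 THEN D]. Adds D.
Round 4: (3) [IF D and M9 and E4 THEN N8]. Adds N8.
Derived: S (round 1), L (round 1), N8 (round 4). A7 never appears in any round.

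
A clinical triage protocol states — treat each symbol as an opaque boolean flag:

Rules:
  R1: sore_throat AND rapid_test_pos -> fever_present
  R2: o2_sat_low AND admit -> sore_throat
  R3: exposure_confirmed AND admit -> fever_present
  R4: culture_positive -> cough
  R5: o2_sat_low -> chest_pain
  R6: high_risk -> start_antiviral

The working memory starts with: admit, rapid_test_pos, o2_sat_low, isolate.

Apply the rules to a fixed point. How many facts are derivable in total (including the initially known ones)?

Round 1: R2 [o2_sat_low AND admit -> sore_throat]; R5 [o2_sat_low -> chest_pain]. Adds sore_throat, chest_pain.
Round 2: R1 [sore_throat AND rapid_test_pos -> fever_present]. Adds fever_present.
Closure: {admit, chest_pain, fever_present, isolate, o2_sat_low, rapid_test_pos, sore_throat} — 7 facts.

7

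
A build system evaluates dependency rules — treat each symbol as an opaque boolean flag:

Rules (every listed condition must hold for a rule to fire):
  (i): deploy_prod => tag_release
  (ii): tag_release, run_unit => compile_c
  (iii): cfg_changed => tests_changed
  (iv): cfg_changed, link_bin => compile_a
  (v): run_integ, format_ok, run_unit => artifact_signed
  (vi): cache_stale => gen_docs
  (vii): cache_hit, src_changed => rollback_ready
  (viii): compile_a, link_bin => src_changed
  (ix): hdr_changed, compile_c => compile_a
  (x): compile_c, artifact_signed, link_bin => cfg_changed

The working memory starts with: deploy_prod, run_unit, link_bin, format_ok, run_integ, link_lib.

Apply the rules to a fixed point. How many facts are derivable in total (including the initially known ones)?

13

Round 1: (i) [deploy_prod => tag_release]; (v) [run_integ, format_ok, run_unit => artifact_signed]. Adds tag_release, artifact_signed.
Round 2: (ii) [tag_release, run_unit => compile_c]. Adds compile_c.
Round 3: (x) [compile_c, artifact_signed, link_bin => cfg_changed]. Adds cfg_changed.
Round 4: (iii) [cfg_changed => tests_changed]; (iv) [cfg_changed, link_bin => compile_a]. Adds tests_changed, compile_a.
Round 5: (viii) [compile_a, link_bin => src_changed]. Adds src_changed.
Closure: {artifact_signed, cfg_changed, compile_a, compile_c, deploy_prod, format_ok, link_bin, link_lib, run_integ, run_unit, src_changed, tag_release, tests_changed} — 13 facts.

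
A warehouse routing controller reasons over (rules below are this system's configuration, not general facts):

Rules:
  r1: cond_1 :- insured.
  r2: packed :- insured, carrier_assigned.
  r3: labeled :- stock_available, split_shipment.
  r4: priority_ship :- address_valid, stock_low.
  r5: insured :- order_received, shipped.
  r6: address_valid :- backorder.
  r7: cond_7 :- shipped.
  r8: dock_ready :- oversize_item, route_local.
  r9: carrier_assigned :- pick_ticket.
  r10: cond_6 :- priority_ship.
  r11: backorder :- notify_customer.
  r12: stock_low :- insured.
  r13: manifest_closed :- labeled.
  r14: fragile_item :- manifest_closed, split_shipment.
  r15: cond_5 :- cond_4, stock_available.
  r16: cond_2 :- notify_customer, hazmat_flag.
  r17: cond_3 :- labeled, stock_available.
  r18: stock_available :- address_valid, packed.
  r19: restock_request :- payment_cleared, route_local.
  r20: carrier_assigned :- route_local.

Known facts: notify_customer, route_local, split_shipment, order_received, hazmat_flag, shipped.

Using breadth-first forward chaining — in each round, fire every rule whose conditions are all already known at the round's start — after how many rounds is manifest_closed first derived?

5

Round 1: r5 [insured :- order_received, shipped.]; r7 [cond_7 :- shipped.]; r11 [backorder :- notify_customer.]; r16 [cond_2 :- notify_customer, hazmat_flag.]; r20 [carrier_assigned :- route_local.]. New: insured, cond_7, backorder, cond_2, carrier_assigned.
Round 2: r1 [cond_1 :- insured.]; r2 [packed :- insured, carrier_assigned.]; r6 [address_valid :- backorder.]; r12 [stock_low :- insured.]. New: cond_1, packed, address_valid, stock_low.
Round 3: r4 [priority_ship :- address_valid, stock_low.]; r18 [stock_available :- address_valid, packed.]. New: priority_ship, stock_available.
Round 4: r3 [labeled :- stock_available, split_shipment.]; r10 [cond_6 :- priority_ship.]. New: labeled, cond_6.
Round 5: r13 [manifest_closed :- labeled.]; r17 [cond_3 :- labeled, stock_available.]. New: manifest_closed, cond_3.
manifest_closed first appears in round 5.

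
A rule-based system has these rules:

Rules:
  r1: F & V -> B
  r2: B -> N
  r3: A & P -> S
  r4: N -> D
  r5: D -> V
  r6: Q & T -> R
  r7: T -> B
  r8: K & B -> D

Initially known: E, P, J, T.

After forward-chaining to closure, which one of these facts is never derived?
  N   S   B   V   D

S

Round 1 — r7, derive B.
Round 2 — r2, derive N.
Round 3 — r4, derive D.
Round 4 — r5, derive V.
Derived: V (round 4), D (round 3), N (round 2), B (round 1). S never appears in any round.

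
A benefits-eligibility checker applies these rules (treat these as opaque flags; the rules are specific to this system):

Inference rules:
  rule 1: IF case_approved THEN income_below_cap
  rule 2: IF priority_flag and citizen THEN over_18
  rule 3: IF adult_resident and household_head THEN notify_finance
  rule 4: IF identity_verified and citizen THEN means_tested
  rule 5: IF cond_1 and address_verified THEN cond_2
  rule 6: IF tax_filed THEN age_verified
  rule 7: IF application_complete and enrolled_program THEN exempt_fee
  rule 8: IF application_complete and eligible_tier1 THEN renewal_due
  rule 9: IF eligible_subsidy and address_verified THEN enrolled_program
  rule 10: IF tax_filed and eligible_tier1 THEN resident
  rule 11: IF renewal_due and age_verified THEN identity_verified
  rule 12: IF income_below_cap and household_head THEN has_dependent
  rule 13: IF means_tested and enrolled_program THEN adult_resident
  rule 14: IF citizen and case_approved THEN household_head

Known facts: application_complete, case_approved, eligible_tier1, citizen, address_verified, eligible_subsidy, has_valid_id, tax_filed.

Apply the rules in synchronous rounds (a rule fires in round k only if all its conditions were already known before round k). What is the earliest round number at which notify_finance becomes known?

5

Round 1: rule 1 [IF case_approved THEN income_below_cap]; rule 6 [IF tax_filed THEN age_verified]; rule 8 [IF application_complete and eligible_tier1 THEN renewal_due]; rule 9 [IF eligible_subsidy and address_verified THEN enrolled_program]; rule 10 [IF tax_filed and eligible_tier1 THEN resident]; rule 14 [IF citizen and case_approved THEN household_head]. New: income_below_cap, age_verified, renewal_due, enrolled_program, resident, household_head.
Round 2: rule 7 [IF application_complete and enrolled_program THEN exempt_fee]; rule 11 [IF renewal_due and age_verified THEN identity_verified]; rule 12 [IF income_below_cap and household_head THEN has_dependent]. New: exempt_fee, identity_verified, has_dependent.
Round 3: rule 4 [IF identity_verified and citizen THEN means_tested]. New: means_tested.
Round 4: rule 13 [IF means_tested and enrolled_program THEN adult_resident]. New: adult_resident.
Round 5: rule 3 [IF adult_resident and household_head THEN notify_finance]. New: notify_finance.
notify_finance first appears in round 5.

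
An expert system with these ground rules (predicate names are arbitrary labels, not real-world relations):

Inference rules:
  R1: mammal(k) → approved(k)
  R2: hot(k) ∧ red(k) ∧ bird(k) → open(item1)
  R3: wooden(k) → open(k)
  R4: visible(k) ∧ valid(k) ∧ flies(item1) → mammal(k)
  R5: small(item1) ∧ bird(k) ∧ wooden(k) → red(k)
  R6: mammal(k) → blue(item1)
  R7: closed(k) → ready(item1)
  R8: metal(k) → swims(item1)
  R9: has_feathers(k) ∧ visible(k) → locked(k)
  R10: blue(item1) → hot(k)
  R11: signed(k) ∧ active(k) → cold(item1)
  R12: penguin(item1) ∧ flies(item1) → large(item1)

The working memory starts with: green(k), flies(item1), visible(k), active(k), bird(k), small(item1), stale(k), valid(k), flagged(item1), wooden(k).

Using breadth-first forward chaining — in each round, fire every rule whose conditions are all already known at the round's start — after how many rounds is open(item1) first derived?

Round 1 — R3, R4, R5, derive open(k), mammal(k), red(k).
Round 2 — R1, R6, derive approved(k), blue(item1).
Round 3 — R10, derive hot(k).
Round 4 — R2, derive open(item1).
open(item1) first appears in round 4.

4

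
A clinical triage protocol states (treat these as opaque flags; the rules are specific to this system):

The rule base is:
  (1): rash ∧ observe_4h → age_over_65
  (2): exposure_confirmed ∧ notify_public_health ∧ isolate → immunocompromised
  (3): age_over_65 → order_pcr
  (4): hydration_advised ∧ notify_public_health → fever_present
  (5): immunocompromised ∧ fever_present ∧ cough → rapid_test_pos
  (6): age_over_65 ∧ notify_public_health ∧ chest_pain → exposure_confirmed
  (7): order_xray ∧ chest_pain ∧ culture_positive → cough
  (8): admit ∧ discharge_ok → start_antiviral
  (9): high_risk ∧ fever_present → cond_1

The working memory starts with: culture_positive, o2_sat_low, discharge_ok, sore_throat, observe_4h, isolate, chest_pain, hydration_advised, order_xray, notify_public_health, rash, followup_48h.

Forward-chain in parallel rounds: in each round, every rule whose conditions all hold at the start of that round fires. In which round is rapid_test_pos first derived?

4

Round 1: (1) [rash ∧ observe_4h → age_over_65]; (4) [hydration_advised ∧ notify_public_health → fever_present]; (7) [order_xray ∧ chest_pain ∧ culture_positive → cough]. Adds age_over_65, fever_present, cough.
Round 2: (3) [age_over_65 → order_pcr]; (6) [age_over_65 ∧ notify_public_health ∧ chest_pain → exposure_confirmed]. Adds order_pcr, exposure_confirmed.
Round 3: (2) [exposure_confirmed ∧ notify_public_health ∧ isolate → immunocompromised]. Adds immunocompromised.
Round 4: (5) [immunocompromised ∧ fever_present ∧ cough → rapid_test_pos]. Adds rapid_test_pos.
rapid_test_pos first appears in round 4.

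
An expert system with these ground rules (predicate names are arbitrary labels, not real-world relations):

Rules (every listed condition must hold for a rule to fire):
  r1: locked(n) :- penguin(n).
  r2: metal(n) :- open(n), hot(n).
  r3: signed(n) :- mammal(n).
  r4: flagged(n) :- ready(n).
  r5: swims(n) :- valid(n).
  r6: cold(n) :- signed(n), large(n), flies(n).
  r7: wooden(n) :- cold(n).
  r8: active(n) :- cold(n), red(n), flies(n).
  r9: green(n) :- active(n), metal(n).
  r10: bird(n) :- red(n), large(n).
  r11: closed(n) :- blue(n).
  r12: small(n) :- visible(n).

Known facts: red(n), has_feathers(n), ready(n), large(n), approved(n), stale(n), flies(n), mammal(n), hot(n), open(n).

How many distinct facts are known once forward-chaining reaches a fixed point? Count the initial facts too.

[1] r2 [metal(n) :- open(n), hot(n).]; r3 [signed(n) :- mammal(n).]; r4 [flagged(n) :- ready(n).]; r10 [bird(n) :- red(n), large(n).]. ⇒ new: metal(n), signed(n), flagged(n), bird(n).
[2] r6 [cold(n) :- signed(n), large(n), flies(n).]. ⇒ new: cold(n).
[3] r7 [wooden(n) :- cold(n).]; r8 [active(n) :- cold(n), red(n), flies(n).]. ⇒ new: wooden(n), active(n).
[4] r9 [green(n) :- active(n), metal(n).]. ⇒ new: green(n).
Closure: {active(n), approved(n), bird(n), cold(n), flagged(n), flies(n), green(n), has_feathers(n), hot(n), large(n), mammal(n), metal(n), open(n), ready(n), red(n), signed(n), stale(n), wooden(n)} — 18 facts.

18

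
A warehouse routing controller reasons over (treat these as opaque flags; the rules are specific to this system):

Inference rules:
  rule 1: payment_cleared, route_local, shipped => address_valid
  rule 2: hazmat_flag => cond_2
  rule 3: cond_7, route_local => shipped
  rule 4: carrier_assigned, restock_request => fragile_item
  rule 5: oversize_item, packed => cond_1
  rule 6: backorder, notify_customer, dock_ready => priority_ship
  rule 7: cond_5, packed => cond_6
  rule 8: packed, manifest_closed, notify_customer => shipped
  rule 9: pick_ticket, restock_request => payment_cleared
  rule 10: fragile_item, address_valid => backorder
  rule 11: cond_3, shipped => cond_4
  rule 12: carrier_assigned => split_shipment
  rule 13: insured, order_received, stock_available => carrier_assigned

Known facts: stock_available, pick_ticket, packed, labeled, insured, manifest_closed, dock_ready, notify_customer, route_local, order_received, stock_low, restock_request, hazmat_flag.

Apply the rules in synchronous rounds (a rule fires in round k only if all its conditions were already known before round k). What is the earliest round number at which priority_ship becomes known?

Round 1: rule 2 [hazmat_flag => cond_2]; rule 8 [packed, manifest_closed, notify_customer => shipped]; rule 9 [pick_ticket, restock_request => payment_cleared]; rule 13 [insured, order_received, stock_available => carrier_assigned]. New: cond_2, shipped, payment_cleared, carrier_assigned.
Round 2: rule 1 [payment_cleared, route_local, shipped => address_valid]; rule 4 [carrier_assigned, restock_request => fragile_item]; rule 12 [carrier_assigned => split_shipment]. New: address_valid, fragile_item, split_shipment.
Round 3: rule 10 [fragile_item, address_valid => backorder]. New: backorder.
Round 4: rule 6 [backorder, notify_customer, dock_ready => priority_ship]. New: priority_ship.
priority_ship first appears in round 4.

4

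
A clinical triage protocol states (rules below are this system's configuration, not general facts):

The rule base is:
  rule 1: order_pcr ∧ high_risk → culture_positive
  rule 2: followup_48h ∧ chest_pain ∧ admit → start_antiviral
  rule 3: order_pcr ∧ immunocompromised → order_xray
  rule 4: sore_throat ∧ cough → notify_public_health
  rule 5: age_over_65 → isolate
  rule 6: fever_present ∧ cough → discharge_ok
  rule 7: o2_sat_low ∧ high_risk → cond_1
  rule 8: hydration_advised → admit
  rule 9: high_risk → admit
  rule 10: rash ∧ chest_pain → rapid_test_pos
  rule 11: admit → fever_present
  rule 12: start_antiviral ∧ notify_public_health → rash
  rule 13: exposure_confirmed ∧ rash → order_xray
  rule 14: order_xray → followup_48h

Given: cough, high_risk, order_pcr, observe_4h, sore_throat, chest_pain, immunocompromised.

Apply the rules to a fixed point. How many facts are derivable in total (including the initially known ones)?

17

[1] rule 1 [order_pcr ∧ high_risk → culture_positive]; rule 3 [order_pcr ∧ immunocompromised → order_xray]; rule 4 [sore_throat ∧ cough → notify_public_health]; rule 9 [high_risk → admit]. ⇒ new: culture_positive, order_xray, notify_public_health, admit.
[2] rule 11 [admit → fever_present]; rule 14 [order_xray → followup_48h]. ⇒ new: fever_present, followup_48h.
[3] rule 2 [followup_48h ∧ chest_pain ∧ admit → start_antiviral]; rule 6 [fever_present ∧ cough → discharge_ok]. ⇒ new: start_antiviral, discharge_ok.
[4] rule 12 [start_antiviral ∧ notify_public_health → rash]. ⇒ new: rash.
[5] rule 10 [rash ∧ chest_pain → rapid_test_pos]. ⇒ new: rapid_test_pos.
Closure: {admit, chest_pain, cough, culture_positive, discharge_ok, fever_present, followup_48h, high_risk, immunocompromised, notify_public_health, observe_4h, order_pcr, order_xray, rapid_test_pos, rash, sore_throat, start_antiviral} — 17 facts.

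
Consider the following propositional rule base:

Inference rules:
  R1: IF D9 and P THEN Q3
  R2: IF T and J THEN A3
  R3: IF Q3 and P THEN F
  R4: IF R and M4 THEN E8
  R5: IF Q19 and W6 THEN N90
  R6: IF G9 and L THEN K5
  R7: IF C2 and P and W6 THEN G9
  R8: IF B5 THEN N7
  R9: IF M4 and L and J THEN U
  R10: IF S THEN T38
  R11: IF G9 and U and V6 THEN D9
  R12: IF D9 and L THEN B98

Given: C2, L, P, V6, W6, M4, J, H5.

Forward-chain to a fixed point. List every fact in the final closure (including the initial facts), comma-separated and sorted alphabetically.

B98, C2, D9, F, G9, H5, J, K5, L, M4, P, Q3, U, V6, W6

Round 1 — R7, R9, derive G9, U.
Round 2 — R6, R11, derive K5, D9.
Round 3 — R1, R12, derive Q3, B98.
Round 4 — R3, derive F.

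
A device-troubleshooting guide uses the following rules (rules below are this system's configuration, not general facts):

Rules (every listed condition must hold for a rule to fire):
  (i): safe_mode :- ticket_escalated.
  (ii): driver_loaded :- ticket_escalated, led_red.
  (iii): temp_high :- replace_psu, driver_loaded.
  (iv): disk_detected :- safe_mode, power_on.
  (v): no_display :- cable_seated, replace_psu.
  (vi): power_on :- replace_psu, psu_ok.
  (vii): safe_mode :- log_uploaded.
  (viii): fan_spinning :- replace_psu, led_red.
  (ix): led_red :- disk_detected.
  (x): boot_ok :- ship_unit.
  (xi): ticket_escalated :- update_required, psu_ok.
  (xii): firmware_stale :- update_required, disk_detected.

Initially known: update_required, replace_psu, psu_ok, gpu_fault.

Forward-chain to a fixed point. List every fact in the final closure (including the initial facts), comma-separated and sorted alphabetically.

disk_detected, driver_loaded, fan_spinning, firmware_stale, gpu_fault, led_red, power_on, psu_ok, replace_psu, safe_mode, temp_high, ticket_escalated, update_required

Round 1: (vi) [power_on :- replace_psu, psu_ok.]; (xi) [ticket_escalated :- update_required, psu_ok.]. New: power_on, ticket_escalated.
Round 2: (i) [safe_mode :- ticket_escalated.]. New: safe_mode.
Round 3: (iv) [disk_detected :- safe_mode, power_on.]. New: disk_detected.
Round 4: (ix) [led_red :- disk_detected.]; (xii) [firmware_stale :- update_required, disk_detected.]. New: led_red, firmware_stale.
Round 5: (ii) [driver_loaded :- ticket_escalated, led_red.]; (viii) [fan_spinning :- replace_psu, led_red.]. New: driver_loaded, fan_spinning.
Round 6: (iii) [temp_high :- replace_psu, driver_loaded.]. New: temp_high.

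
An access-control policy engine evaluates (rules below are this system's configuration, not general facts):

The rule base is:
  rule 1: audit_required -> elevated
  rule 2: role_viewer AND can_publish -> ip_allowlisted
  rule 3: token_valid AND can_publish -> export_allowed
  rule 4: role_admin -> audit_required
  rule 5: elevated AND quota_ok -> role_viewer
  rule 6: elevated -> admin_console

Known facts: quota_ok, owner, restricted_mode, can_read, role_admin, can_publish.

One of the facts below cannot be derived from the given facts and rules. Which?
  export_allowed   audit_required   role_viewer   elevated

export_allowed

[1] rule 4 [role_admin -> audit_required]. ⇒ new: audit_required.
[2] rule 1 [audit_required -> elevated]. ⇒ new: elevated.
[3] rule 5 [elevated AND quota_ok -> role_viewer]; rule 6 [elevated -> admin_console]. ⇒ new: role_viewer, admin_console.
[4] rule 2 [role_viewer AND can_publish -> ip_allowlisted]. ⇒ new: ip_allowlisted.
Derived: audit_required (round 1), elevated (round 2), role_viewer (round 3). export_allowed never appears in any round.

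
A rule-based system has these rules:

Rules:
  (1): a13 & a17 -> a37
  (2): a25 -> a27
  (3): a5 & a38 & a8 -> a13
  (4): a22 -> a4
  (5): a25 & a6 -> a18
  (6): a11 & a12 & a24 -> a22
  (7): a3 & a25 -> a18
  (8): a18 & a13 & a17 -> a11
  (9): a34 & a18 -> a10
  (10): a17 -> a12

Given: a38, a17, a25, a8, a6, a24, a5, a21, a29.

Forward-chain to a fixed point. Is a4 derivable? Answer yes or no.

Round 1 — (2), (3), (5), (10), derive a27, a13, a18, a12.
Round 2 — (1), (8), derive a37, a11.
Round 3 — (6), derive a22.
Round 4 — (4), derive a4.
a4 appears in round 4, so it is derivable.

yes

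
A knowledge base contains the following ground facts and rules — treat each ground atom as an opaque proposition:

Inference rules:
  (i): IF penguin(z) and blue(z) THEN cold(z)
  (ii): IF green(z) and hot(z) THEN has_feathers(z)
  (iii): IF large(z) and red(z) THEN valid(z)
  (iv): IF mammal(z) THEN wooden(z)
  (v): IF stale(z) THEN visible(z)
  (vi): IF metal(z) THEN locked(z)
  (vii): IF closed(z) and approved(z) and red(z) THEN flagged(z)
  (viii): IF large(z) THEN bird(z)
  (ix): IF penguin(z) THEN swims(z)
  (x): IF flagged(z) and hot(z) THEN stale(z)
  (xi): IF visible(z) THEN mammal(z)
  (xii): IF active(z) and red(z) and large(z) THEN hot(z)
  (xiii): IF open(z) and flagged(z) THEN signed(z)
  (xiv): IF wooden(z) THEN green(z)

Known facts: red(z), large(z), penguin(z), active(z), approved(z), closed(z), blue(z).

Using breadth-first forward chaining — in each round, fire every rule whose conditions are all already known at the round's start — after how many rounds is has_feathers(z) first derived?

Round 1: (i) [IF penguin(z) and blue(z) THEN cold(z)]; (iii) [IF large(z) and red(z) THEN valid(z)]; (vii) [IF closed(z) and approved(z) and red(z) THEN flagged(z)]; (viii) [IF large(z) THEN bird(z)]; (ix) [IF penguin(z) THEN swims(z)]; (xii) [IF active(z) and red(z) and large(z) THEN hot(z)]. New: cold(z), valid(z), flagged(z), bird(z), swims(z), hot(z).
Round 2: (x) [IF flagged(z) and hot(z) THEN stale(z)]. New: stale(z).
Round 3: (v) [IF stale(z) THEN visible(z)]. New: visible(z).
Round 4: (xi) [IF visible(z) THEN mammal(z)]. New: mammal(z).
Round 5: (iv) [IF mammal(z) THEN wooden(z)]. New: wooden(z).
Round 6: (xiv) [IF wooden(z) THEN green(z)]. New: green(z).
Round 7: (ii) [IF green(z) and hot(z) THEN has_feathers(z)]. New: has_feathers(z).
has_feathers(z) first appears in round 7.

7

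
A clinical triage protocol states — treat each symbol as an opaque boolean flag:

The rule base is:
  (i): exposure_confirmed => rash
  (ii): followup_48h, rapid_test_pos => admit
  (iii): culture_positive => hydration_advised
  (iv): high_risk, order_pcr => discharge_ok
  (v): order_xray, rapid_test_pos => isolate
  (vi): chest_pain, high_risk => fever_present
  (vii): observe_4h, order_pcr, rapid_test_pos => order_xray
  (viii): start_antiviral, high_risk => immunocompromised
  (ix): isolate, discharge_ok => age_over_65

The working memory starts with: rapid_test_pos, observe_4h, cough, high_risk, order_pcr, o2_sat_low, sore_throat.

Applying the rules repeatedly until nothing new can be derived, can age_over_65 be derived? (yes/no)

Round 1: (iv) [high_risk, order_pcr => discharge_ok]; (vii) [observe_4h, order_pcr, rapid_test_pos => order_xray]. New: discharge_ok, order_xray.
Round 2: (v) [order_xray, rapid_test_pos => isolate]. New: isolate.
Round 3: (ix) [isolate, discharge_ok => age_over_65]. New: age_over_65.
age_over_65 appears in round 3, so it is derivable.

yes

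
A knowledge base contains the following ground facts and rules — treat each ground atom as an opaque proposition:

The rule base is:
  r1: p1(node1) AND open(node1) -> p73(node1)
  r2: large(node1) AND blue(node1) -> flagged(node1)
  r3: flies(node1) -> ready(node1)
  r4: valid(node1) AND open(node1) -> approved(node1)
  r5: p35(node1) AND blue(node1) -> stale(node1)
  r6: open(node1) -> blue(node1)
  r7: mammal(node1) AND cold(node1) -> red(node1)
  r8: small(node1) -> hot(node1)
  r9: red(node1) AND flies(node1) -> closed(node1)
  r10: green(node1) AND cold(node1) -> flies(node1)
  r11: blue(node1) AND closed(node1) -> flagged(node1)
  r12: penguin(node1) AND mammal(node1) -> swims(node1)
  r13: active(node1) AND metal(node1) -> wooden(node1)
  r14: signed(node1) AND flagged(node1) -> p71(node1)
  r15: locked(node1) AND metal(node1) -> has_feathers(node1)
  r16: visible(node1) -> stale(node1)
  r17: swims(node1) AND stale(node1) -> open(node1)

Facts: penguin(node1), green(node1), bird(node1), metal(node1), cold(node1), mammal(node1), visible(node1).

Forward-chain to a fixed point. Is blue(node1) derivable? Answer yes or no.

Round 1: r7 [mammal(node1) AND cold(node1) -> red(node1)]; r10 [green(node1) AND cold(node1) -> flies(node1)]; r12 [penguin(node1) AND mammal(node1) -> swims(node1)]; r16 [visible(node1) -> stale(node1)]. New: red(node1), flies(node1), swims(node1), stale(node1).
Round 2: r3 [flies(node1) -> ready(node1)]; r9 [red(node1) AND flies(node1) -> closed(node1)]; r17 [swims(node1) AND stale(node1) -> open(node1)]. New: ready(node1), closed(node1), open(node1).
Round 3: r6 [open(node1) -> blue(node1)]. New: blue(node1).
Round 4: r11 [blue(node1) AND closed(node1) -> flagged(node1)]. New: flagged(node1).
blue(node1) appears in round 3, so it is derivable.

yes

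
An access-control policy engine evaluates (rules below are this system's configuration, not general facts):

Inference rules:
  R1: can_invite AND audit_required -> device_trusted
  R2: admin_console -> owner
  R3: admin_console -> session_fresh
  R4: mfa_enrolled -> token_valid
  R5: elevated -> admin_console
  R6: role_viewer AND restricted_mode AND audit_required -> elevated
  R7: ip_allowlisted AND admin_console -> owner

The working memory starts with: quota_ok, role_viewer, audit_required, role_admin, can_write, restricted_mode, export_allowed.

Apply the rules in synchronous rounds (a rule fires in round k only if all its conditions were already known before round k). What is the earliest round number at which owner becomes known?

Round 1: R6 [role_viewer AND restricted_mode AND audit_required -> elevated]. Adds elevated.
Round 2: R5 [elevated -> admin_console]. Adds admin_console.
Round 3: R2 [admin_console -> owner]; R3 [admin_console -> session_fresh]. Adds owner, session_fresh.
owner first appears in round 3.

3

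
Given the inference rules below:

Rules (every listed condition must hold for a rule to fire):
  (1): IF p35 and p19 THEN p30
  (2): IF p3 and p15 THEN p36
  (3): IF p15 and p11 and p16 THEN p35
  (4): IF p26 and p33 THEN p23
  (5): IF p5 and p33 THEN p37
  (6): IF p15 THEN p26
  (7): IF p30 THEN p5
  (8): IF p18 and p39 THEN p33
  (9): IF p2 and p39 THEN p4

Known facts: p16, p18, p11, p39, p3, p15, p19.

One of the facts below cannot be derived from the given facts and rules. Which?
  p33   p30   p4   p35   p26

p4

Round 1 fires (2), (3), (6), (8), giving p36, p35, p26, p33.
Round 2 fires (1), (4), giving p30, p23.
Round 3 fires (7), giving p5.
Round 4 fires (5), giving p37.
Derived: p30 (round 2), p33 (round 1), p26 (round 1), p35 (round 1). p4 never appears in any round.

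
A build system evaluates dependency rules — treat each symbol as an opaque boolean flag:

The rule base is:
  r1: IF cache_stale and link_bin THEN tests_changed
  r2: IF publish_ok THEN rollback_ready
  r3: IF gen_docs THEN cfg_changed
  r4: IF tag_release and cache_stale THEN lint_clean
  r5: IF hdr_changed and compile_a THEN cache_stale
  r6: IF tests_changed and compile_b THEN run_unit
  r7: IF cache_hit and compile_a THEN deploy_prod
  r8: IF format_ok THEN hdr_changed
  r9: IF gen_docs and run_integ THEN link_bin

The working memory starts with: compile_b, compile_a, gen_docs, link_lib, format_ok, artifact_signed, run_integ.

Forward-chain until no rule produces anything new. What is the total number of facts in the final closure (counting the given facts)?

13

Round 1 fires r3, r8, r9, giving cfg_changed, hdr_changed, link_bin.
Round 2 fires r5, giving cache_stale.
Round 3 fires r1, giving tests_changed.
Round 4 fires r6, giving run_unit.
Closure: {artifact_signed, cache_stale, cfg_changed, compile_a, compile_b, format_ok, gen_docs, hdr_changed, link_bin, link_lib, run_integ, run_unit, tests_changed} — 13 facts.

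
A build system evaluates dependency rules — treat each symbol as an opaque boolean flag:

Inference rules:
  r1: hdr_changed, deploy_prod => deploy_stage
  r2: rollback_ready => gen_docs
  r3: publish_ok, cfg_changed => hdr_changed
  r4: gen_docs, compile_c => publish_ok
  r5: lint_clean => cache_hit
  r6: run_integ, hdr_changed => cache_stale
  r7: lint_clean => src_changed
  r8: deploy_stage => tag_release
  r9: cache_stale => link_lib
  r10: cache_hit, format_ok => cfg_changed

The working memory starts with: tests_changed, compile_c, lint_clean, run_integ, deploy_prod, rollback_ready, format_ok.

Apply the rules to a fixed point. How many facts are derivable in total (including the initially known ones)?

17

Round 1: r2 [rollback_ready => gen_docs]; r5 [lint_clean => cache_hit]; r7 [lint_clean => src_changed]. Adds gen_docs, cache_hit, src_changed.
Round 2: r4 [gen_docs, compile_c => publish_ok]; r10 [cache_hit, format_ok => cfg_changed]. Adds publish_ok, cfg_changed.
Round 3: r3 [publish_ok, cfg_changed => hdr_changed]. Adds hdr_changed.
Round 4: r1 [hdr_changed, deploy_prod => deploy_stage]; r6 [run_integ, hdr_changed => cache_stale]. Adds deploy_stage, cache_stale.
Round 5: r8 [deploy_stage => tag_release]; r9 [cache_stale => link_lib]. Adds tag_release, link_lib.
Closure: {cache_hit, cache_stale, cfg_changed, compile_c, deploy_prod, deploy_stage, format_ok, gen_docs, hdr_changed, link_lib, lint_clean, publish_ok, rollback_ready, run_integ, src_changed, tag_release, tests_changed} — 17 facts.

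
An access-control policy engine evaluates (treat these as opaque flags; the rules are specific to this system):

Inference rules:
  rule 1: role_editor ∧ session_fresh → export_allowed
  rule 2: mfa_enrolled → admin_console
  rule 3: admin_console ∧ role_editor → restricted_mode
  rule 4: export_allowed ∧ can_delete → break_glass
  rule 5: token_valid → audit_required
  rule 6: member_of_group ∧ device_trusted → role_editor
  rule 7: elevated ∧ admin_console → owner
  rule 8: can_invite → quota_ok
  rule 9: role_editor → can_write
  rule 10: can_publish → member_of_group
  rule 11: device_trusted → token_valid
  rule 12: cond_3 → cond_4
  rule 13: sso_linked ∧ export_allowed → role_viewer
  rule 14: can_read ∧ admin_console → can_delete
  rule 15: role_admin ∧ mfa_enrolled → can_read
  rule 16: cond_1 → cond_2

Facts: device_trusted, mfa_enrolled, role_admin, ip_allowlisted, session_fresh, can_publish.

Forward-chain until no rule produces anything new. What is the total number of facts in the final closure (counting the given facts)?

17

[1] rule 2 [mfa_enrolled → admin_console]; rule 10 [can_publish → member_of_group]; rule 11 [device_trusted → token_valid]; rule 15 [role_admin ∧ mfa_enrolled → can_read]. ⇒ new: admin_console, member_of_group, token_valid, can_read.
[2] rule 5 [token_valid → audit_required]; rule 6 [member_of_group ∧ device_trusted → role_editor]; rule 14 [can_read ∧ admin_console → can_delete]. ⇒ new: audit_required, role_editor, can_delete.
[3] rule 1 [role_editor ∧ session_fresh → export_allowed]; rule 3 [admin_console ∧ role_editor → restricted_mode]; rule 9 [role_editor → can_write]. ⇒ new: export_allowed, restricted_mode, can_write.
[4] rule 4 [export_allowed ∧ can_delete → break_glass]. ⇒ new: break_glass.
Closure: {admin_console, audit_required, break_glass, can_delete, can_publish, can_read, can_write, device_trusted, export_allowed, ip_allowlisted, member_of_group, mfa_enrolled, restricted_mode, role_admin, role_editor, session_fresh, token_valid} — 17 facts.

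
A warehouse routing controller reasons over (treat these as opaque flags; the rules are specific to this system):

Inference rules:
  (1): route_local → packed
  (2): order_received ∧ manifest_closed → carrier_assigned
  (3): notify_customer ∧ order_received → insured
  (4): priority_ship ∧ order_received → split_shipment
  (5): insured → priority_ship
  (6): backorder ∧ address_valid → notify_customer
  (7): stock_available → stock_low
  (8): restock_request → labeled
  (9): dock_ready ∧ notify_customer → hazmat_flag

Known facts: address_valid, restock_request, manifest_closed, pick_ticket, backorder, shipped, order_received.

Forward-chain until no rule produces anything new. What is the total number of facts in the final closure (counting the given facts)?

13

Round 1 — (2), (6), (8), derive carrier_assigned, notify_customer, labeled.
Round 2 — (3), derive insured.
Round 3 — (5), derive priority_ship.
Round 4 — (4), derive split_shipment.
Closure: {address_valid, backorder, carrier_assigned, insured, labeled, manifest_closed, notify_customer, order_received, pick_ticket, priority_ship, restock_request, shipped, split_shipment} — 13 facts.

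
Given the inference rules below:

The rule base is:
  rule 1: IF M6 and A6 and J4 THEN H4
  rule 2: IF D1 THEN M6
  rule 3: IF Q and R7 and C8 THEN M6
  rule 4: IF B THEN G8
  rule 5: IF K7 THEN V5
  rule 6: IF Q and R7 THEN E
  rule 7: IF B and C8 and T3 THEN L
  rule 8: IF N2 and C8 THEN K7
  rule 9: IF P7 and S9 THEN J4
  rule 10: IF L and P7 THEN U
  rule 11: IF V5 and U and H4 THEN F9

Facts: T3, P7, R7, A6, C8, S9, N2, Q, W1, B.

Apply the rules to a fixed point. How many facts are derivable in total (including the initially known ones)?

20

Round 1 — rule 3, rule 4, rule 6, rule 7, rule 8, rule 9, derive M6, G8, E, L, K7, J4.
Round 2 — rule 1, rule 5, rule 10, derive H4, V5, U.
Round 3 — rule 11, derive F9.
Closure: {A6, B, C8, E, F9, G8, H4, J4, K7, L, M6, N2, P7, Q, R7, S9, T3, U, V5, W1} — 20 facts.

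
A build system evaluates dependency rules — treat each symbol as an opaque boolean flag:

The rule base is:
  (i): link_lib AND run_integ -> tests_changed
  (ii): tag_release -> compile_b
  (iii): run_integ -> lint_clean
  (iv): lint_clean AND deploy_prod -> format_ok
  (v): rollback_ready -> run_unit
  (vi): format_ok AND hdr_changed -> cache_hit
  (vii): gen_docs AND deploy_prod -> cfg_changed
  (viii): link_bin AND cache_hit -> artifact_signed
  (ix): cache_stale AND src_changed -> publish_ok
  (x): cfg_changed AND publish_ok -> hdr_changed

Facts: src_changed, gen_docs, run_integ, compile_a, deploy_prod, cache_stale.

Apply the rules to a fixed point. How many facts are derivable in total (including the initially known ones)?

12

[1] (iii) [run_integ -> lint_clean]; (vii) [gen_docs AND deploy_prod -> cfg_changed]; (ix) [cache_stale AND src_changed -> publish_ok]. ⇒ new: lint_clean, cfg_changed, publish_ok.
[2] (iv) [lint_clean AND deploy_prod -> format_ok]; (x) [cfg_changed AND publish_ok -> hdr_changed]. ⇒ new: format_ok, hdr_changed.
[3] (vi) [format_ok AND hdr_changed -> cache_hit]. ⇒ new: cache_hit.
Closure: {cache_hit, cache_stale, cfg_changed, compile_a, deploy_prod, format_ok, gen_docs, hdr_changed, lint_clean, publish_ok, run_integ, src_changed} — 12 facts.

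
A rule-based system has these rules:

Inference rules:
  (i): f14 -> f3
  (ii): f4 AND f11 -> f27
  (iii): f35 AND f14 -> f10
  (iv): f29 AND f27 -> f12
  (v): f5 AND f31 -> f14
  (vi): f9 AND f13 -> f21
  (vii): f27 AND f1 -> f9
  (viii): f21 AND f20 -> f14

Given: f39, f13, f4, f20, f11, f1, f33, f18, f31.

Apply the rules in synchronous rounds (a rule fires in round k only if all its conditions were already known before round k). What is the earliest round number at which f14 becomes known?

4

Round 1: (ii) [f4 AND f11 -> f27]. Adds f27.
Round 2: (vii) [f27 AND f1 -> f9]. Adds f9.
Round 3: (vi) [f9 AND f13 -> f21]. Adds f21.
Round 4: (viii) [f21 AND f20 -> f14]. Adds f14.
f14 first appears in round 4.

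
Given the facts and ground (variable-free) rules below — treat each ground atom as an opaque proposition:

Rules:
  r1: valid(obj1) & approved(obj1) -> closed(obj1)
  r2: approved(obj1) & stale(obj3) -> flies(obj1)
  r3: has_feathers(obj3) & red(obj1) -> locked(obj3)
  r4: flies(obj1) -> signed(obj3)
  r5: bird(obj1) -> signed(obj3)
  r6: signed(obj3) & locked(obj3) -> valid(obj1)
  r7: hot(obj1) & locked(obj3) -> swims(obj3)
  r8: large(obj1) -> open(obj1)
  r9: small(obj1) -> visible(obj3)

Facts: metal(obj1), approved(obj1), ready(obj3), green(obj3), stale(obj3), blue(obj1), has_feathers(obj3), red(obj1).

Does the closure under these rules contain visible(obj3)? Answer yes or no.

Round 1 fires r2, r3, giving flies(obj1), locked(obj3).
Round 2 fires r4, giving signed(obj3).
Round 3 fires r6, giving valid(obj1).
Round 4 fires r1, giving closed(obj1).
Fixed point reached. visible(obj3) is concluded only by r9; r9 needs small(obj1) (never derived).

no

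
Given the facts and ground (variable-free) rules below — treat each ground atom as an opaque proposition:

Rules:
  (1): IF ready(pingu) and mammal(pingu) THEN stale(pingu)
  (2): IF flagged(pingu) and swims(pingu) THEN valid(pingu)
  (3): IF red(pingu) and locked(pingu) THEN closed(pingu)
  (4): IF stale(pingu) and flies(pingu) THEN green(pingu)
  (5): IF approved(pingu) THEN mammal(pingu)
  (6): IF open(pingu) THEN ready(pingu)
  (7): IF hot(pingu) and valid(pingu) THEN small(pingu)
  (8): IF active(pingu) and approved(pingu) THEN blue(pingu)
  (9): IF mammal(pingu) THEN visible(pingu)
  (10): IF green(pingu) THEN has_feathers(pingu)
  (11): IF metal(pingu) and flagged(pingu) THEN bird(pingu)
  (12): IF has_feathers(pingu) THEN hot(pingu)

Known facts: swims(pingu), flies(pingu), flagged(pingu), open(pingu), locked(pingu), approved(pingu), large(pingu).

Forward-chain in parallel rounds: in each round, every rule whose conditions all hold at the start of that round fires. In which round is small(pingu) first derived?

6

Round 1: (2) [IF flagged(pingu) and swims(pingu) THEN valid(pingu)]; (5) [IF approved(pingu) THEN mammal(pingu)]; (6) [IF open(pingu) THEN ready(pingu)]. Adds valid(pingu), mammal(pingu), ready(pingu).
Round 2: (1) [IF ready(pingu) and mammal(pingu) THEN stale(pingu)]; (9) [IF mammal(pingu) THEN visible(pingu)]. Adds stale(pingu), visible(pingu).
Round 3: (4) [IF stale(pingu) and flies(pingu) THEN green(pingu)]. Adds green(pingu).
Round 4: (10) [IF green(pingu) THEN has_feathers(pingu)]. Adds has_feathers(pingu).
Round 5: (12) [IF has_feathers(pingu) THEN hot(pingu)]. Adds hot(pingu).
Round 6: (7) [IF hot(pingu) and valid(pingu) THEN small(pingu)]. Adds small(pingu).
small(pingu) first appears in round 6.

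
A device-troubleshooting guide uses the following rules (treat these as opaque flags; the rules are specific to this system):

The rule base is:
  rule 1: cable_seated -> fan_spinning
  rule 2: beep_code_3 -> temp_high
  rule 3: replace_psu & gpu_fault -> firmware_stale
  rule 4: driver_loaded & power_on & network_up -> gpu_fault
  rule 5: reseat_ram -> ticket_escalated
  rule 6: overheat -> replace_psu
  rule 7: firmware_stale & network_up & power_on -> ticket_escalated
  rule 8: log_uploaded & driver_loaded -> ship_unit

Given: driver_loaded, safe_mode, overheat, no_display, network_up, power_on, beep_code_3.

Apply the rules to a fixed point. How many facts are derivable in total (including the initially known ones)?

[1] rule 2 [beep_code_3 -> temp_high]; rule 4 [driver_loaded & power_on & network_up -> gpu_fault]; rule 6 [overheat -> replace_psu]. ⇒ new: temp_high, gpu_fault, replace_psu.
[2] rule 3 [replace_psu & gpu_fault -> firmware_stale]. ⇒ new: firmware_stale.
[3] rule 7 [firmware_stale & network_up & power_on -> ticket_escalated]. ⇒ new: ticket_escalated.
Closure: {beep_code_3, driver_loaded, firmware_stale, gpu_fault, network_up, no_display, overheat, power_on, replace_psu, safe_mode, temp_high, ticket_escalated} — 12 facts.

12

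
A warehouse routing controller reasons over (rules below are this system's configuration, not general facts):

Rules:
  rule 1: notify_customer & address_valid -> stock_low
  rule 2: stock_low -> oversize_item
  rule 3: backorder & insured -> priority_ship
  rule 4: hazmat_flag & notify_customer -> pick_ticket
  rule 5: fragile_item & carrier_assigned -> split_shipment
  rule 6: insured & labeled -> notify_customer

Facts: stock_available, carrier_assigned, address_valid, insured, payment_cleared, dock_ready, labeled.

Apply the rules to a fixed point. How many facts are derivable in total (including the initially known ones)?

10

Round 1 — rule 6, derive notify_customer.
Round 2 — rule 1, derive stock_low.
Round 3 — rule 2, derive oversize_item.
Closure: {address_valid, carrier_assigned, dock_ready, insured, labeled, notify_customer, oversize_item, payment_cleared, stock_available, stock_low} — 10 facts.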